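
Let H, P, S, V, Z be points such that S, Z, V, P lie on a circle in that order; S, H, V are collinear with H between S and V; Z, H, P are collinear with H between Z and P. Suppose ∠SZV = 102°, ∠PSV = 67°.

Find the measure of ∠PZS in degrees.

∠PZS = 35°

1. ∠SPV = 78°  [cyclic SZVP, opposite ∠Z+∠P]
2. ∠PVS = 35°  [△SVP]
3. ∠PZS = 35°  [same arc SP]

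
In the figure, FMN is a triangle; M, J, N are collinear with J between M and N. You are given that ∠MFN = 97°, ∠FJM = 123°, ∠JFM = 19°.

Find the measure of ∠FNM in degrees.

∠FNM = 45°

1. ∠FMJ = 38°  [△FMJ]
2. ∠FMN = 38°  [J on ray MN]
3. ∠FNM = 45°  [△FMN]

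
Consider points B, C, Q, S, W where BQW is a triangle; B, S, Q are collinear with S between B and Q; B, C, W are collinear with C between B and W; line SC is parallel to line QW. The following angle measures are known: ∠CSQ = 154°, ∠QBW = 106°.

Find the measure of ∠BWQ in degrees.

∠BWQ = 48°

1. ∠BSC = 26°  [linear pair at S on BQ]
2. ∠CBS = 106°  [S on BQ, C on BW]
3. ∠BCS = 48°  [△BSC]
4. ∠BWQ = 48°  [SC∥QW, corresponding at C]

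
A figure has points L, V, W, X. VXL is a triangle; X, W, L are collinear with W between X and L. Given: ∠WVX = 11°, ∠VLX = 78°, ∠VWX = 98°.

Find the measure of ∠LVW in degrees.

∠LVW = 20°

1. ∠VLW = 78°  [W on ray LX]
2. ∠LWV = 82°  [linear pair at W on XL]
3. ∠LVW = 20°  [△VWL]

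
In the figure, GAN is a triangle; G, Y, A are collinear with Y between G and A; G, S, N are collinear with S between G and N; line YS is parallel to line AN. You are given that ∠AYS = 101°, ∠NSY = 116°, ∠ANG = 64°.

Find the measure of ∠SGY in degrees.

1. ∠GYS = 79°  [linear pair at Y on GA]
2. ∠GSY = 64°  [linear pair at S on GN]
3. ∠SGY = 37°  [△GYS]

∠SGY = 37°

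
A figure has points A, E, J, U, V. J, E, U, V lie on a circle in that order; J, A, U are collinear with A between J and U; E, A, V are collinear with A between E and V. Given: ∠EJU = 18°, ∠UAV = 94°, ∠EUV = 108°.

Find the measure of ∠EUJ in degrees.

1. ∠EVU = 18°  [same arc EU]
2. ∠EAJ = 94°  [vertical angles at A]
3. ∠UEV = 54°  [△EUV]
4. ∠EAU = 86°  [linear pair at A on JU]
5. ∠EUJ = 40°  [△EAU]

∠EUJ = 40°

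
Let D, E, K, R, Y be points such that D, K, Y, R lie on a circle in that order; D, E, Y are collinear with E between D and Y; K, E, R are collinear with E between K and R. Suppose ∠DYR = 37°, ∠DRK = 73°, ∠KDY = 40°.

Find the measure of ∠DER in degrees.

∠DER = 77°

1. ∠KRY = 40°  [same arc KY]
2. ∠REY = 103°  [△YER]
3. ∠DER = 77°  [linear pair at E on DY]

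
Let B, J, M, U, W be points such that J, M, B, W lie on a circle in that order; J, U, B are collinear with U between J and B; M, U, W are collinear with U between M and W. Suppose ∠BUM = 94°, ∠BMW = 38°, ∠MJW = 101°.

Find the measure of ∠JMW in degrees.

∠JMW = 31°

1. ∠JUW = 94°  [vertical angles at U]
2. ∠BJW = 38°  [same arc BW]
3. ∠JWM = 48°  [△JUW]
4. ∠JMW = 31°  [△JMW]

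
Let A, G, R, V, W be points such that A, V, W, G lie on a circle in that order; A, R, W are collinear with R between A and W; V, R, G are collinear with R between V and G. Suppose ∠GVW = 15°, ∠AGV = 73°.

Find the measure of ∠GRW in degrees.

∠GRW = 88°

1. ∠GAW = 15°  [same arc WG]
2. ∠ARG = 92°  [△ARG]
3. ∠GRW = 88°  [linear pair at R on AW]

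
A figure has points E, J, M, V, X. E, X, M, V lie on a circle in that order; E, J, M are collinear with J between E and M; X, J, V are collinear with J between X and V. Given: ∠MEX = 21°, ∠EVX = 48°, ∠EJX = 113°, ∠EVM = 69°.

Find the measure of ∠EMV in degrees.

1. ∠MVX = 21°  [same arc XM]
2. ∠MJV = 113°  [vertical angles at J]
3. ∠EMV = 46°  [△MJV]

∠EMV = 46°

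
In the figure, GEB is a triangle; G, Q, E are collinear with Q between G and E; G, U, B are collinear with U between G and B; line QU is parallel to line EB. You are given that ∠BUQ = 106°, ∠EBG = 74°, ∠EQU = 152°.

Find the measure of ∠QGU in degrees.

1. ∠GUQ = 74°  [linear pair at U on GB]
2. ∠GQU = 28°  [linear pair at Q on GE]
3. ∠QGU = 78°  [△GQU]

∠QGU = 78°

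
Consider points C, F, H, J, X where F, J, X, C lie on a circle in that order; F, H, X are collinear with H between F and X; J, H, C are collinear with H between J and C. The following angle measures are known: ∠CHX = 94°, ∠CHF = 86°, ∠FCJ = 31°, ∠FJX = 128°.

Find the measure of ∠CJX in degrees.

1. ∠JHX = 86°  [vertical angles at H]
2. ∠FXJ = 31°  [same arc FJ]
3. ∠CJX = 63°  [△JHX]

∠CJX = 63°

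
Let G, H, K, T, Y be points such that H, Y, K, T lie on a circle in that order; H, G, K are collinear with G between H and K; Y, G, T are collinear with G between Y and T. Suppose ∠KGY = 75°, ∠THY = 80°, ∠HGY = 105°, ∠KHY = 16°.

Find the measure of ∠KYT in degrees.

1. ∠TKY = 100°  [cyclic HYKT, opposite ∠H+∠K]
2. ∠KTY = 16°  [same arc YK]
3. ∠KYT = 64°  [△YKT]

∠KYT = 64°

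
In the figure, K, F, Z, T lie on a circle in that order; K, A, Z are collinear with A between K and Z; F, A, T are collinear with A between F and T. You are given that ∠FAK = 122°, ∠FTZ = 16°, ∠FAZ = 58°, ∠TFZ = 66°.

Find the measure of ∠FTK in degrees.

1. ∠KAT = 58°  [vertical angles at A]
2. ∠TKZ = 66°  [same arc ZT]
3. ∠FTK = 56°  [△KAT]

∠FTK = 56°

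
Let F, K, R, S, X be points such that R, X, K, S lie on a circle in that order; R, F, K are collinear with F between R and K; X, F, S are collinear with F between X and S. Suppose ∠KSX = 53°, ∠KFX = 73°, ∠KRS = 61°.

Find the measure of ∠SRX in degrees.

∠SRX = 114°

1. ∠KRX = 53°  [same arc XK]
2. ∠RFS = 73°  [vertical angles at F]
3. ∠RFX = 107°  [linear pair at F on RK]
4. ∠RSX = 46°  [△RFS]
5. ∠RXS = 20°  [△RFX]
6. ∠SRX = 114°  [△RXS]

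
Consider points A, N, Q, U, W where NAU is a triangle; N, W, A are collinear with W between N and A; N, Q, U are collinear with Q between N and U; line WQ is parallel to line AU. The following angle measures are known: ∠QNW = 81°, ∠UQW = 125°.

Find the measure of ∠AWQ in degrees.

1. ∠NQW = 55°  [linear pair at Q on NU]
2. ∠NWQ = 44°  [△NWQ]
3. ∠AWQ = 136°  [linear pair at W on NA]

∠AWQ = 136°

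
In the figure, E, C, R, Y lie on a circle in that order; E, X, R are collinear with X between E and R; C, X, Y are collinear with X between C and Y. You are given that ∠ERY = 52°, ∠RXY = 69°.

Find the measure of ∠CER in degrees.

∠CER = 59°

1. ∠ECY = 52°  [same arc EY]
2. ∠CXE = 69°  [vertical angles at X]
3. ∠CER = 59°  [△EXC]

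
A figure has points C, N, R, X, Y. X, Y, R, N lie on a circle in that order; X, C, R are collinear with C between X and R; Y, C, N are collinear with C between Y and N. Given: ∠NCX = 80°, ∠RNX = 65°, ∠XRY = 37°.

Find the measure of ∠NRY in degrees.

∠NRY = 89°

1. ∠RCY = 80°  [vertical angles at C]
2. ∠RYX = 115°  [cyclic XYRN, opposite ∠Y+∠N]
3. ∠RXY = 28°  [△XYR]
4. ∠NYR = 63°  [△YCR]
5. ∠RNY = 28°  [same arc YR]
6. ∠NRY = 89°  [△YRN]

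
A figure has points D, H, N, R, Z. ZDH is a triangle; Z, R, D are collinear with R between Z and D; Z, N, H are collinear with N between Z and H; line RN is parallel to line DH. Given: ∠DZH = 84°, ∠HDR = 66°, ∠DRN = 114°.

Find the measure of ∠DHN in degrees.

∠DHN = 30°

1. ∠HDZ = 66°  [R on ray DZ]
2. ∠DHZ = 30°  [△ZDH]
3. ∠DHN = 30°  [N on ray HZ]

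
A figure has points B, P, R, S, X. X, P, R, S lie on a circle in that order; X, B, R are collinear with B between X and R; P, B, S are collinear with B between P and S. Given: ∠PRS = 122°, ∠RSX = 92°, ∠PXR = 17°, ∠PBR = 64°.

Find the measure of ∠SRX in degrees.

1. ∠PSR = 17°  [same arc PR]
2. ∠SBX = 64°  [vertical angles at B]
3. ∠RBS = 116°  [linear pair at B on XR]
4. ∠SRX = 47°  [△RBS]

∠SRX = 47°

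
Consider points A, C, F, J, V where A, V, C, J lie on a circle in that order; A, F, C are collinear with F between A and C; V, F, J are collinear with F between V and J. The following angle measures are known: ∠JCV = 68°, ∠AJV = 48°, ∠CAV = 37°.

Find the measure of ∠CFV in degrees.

1. ∠JAV = 112°  [cyclic AVCJ, opposite ∠A+∠C]
2. ∠AVJ = 20°  [△AVJ]
3. ∠AFV = 123°  [△AFV]
4. ∠CFV = 57°  [linear pair at F on AC]

∠CFV = 57°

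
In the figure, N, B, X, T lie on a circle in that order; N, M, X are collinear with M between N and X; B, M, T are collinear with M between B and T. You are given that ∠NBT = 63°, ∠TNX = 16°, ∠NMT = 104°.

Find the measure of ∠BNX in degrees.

∠BNX = 41°

1. ∠NXT = 63°  [same arc NT]
2. ∠TMX = 76°  [linear pair at M on NX]
3. ∠BTX = 41°  [△XMT]
4. ∠BNX = 41°  [same arc BX]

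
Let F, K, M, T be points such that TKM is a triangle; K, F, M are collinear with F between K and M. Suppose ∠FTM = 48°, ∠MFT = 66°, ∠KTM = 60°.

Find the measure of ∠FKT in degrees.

∠FKT = 54°

1. ∠FMT = 66°  [△TFM]
2. ∠KMT = 66°  [F on ray MK]
3. ∠MKT = 54°  [△TKM]
4. ∠FKT = 54°  [F on ray KM]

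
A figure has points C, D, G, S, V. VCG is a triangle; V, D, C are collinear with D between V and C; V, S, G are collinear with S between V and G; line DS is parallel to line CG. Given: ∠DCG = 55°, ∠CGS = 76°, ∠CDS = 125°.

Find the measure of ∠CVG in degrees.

1. ∠GCV = 55°  [D on ray CV]
2. ∠CGV = 76°  [S on ray GV]
3. ∠CVG = 49°  [△VCG]

∠CVG = 49°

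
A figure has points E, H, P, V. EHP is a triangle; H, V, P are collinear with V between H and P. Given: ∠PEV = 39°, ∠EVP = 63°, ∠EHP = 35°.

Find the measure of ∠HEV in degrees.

1. ∠EVH = 117°  [linear pair at V on HP]
2. ∠EHV = 35°  [V on ray HP]
3. ∠HEV = 28°  [△EHV]

∠HEV = 28°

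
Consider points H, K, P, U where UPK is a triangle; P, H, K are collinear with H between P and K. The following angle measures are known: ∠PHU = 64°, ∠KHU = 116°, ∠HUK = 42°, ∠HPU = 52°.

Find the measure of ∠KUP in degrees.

1. ∠HKU = 22°  [△UHK]
2. ∠KPU = 52°  [H on ray PK]
3. ∠PKU = 22°  [H on ray KP]
4. ∠KUP = 106°  [△UPK]

∠KUP = 106°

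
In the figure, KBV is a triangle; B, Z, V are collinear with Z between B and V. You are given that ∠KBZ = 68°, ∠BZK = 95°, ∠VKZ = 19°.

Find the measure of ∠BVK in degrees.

∠BVK = 76°

1. ∠KZV = 85°  [linear pair at Z on BV]
2. ∠KVZ = 76°  [△KZV]
3. ∠BVK = 76°  [Z on ray VB]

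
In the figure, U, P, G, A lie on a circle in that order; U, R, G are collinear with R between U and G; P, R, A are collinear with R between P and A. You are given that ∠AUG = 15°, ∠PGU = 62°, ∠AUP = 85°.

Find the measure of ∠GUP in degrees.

∠GUP = 70°

1. ∠APG = 15°  [same arc GA]
2. ∠PAU = 62°  [same arc UP]
3. ∠GRP = 103°  [△PRG]
4. ∠APU = 33°  [△UPA]
5. ∠PRU = 77°  [linear pair at R on UG]
6. ∠GUP = 70°  [△URP]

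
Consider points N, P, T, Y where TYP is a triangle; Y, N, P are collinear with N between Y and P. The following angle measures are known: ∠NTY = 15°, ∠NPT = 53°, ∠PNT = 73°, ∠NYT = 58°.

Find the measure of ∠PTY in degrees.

1. ∠TPY = 53°  [N on ray PY]
2. ∠PYT = 58°  [N on ray YP]
3. ∠PTY = 69°  [△TYP]

∠PTY = 69°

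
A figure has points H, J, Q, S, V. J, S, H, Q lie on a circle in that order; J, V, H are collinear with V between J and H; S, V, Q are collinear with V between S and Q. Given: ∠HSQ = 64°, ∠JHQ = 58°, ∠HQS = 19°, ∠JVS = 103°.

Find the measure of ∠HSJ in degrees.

∠HSJ = 122°

1. ∠HJQ = 64°  [same arc HQ]
2. ∠HQJ = 58°  [△JHQ]
3. ∠HSJ = 122°  [cyclic JSHQ, opposite ∠S+∠Q]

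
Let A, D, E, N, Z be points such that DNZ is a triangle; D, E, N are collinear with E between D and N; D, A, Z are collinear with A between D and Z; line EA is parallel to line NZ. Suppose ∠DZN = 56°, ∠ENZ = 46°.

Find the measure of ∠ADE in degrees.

∠ADE = 78°

1. ∠DNZ = 46°  [E on ray ND]
2. ∠NDZ = 78°  [△DNZ]
3. ∠ADE = 78°  [E on DN, A on DZ]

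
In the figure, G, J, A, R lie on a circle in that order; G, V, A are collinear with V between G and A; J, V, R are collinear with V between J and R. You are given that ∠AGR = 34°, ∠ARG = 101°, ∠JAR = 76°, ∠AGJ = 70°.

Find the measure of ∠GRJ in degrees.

∠GRJ = 31°

1. ∠GAR = 45°  [△GAR]
2. ∠JGR = 104°  [cyclic GJAR, opposite ∠G+∠A]
3. ∠GJR = 45°  [same arc GR]
4. ∠GRJ = 31°  [△GJR]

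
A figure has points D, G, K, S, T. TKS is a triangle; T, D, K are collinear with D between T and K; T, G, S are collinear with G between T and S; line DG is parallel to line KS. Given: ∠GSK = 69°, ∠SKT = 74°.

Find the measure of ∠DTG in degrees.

∠DTG = 37°

1. ∠KST = 69°  [G on ray ST]
2. ∠KTS = 37°  [△TKS]
3. ∠DTG = 37°  [D on TK, G on TS]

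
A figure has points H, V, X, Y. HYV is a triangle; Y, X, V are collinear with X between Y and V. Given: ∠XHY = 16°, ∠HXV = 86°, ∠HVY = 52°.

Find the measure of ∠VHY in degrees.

∠VHY = 58°

1. ∠HXY = 94°  [linear pair at X on YV]
2. ∠HYX = 70°  [△HYX]
3. ∠HYV = 70°  [X on ray YV]
4. ∠VHY = 58°  [△HYV]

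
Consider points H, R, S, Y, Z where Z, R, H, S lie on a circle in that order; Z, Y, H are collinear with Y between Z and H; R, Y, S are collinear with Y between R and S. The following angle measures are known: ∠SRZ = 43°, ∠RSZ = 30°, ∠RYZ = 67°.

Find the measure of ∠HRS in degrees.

1. ∠RHZ = 30°  [same arc ZR]
2. ∠HYR = 113°  [linear pair at Y on ZH]
3. ∠HRS = 37°  [△RYH]

∠HRS = 37°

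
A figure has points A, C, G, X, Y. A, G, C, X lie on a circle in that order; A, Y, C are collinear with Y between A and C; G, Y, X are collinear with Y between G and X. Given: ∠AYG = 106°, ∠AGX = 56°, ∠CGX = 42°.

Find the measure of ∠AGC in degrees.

1. ∠CYG = 74°  [linear pair at Y on AC]
2. ∠CAG = 18°  [△AYG]
3. ∠ACG = 64°  [△GYC]
4. ∠AGC = 98°  [△AGC]

∠AGC = 98°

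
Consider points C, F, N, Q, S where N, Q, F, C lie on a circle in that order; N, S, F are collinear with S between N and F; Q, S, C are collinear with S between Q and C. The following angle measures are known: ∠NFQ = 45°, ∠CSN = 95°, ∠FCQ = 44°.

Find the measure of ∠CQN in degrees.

∠CQN = 51°

1. ∠FSQ = 95°  [vertical angles at S]
2. ∠FNQ = 44°  [same arc QF]
3. ∠NSQ = 85°  [linear pair at S on NF]
4. ∠CQN = 51°  [△NSQ]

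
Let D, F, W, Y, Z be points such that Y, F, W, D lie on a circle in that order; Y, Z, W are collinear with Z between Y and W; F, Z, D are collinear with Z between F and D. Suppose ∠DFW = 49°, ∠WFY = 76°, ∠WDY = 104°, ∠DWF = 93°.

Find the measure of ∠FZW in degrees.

∠FZW = 65°

1. ∠FDW = 38°  [△FWD]
2. ∠FYW = 38°  [same arc FW]
3. ∠FWY = 66°  [△YFW]
4. ∠FZW = 65°  [△FZW]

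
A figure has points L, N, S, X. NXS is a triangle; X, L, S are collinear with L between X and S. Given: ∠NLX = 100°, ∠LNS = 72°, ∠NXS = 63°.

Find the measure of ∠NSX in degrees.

∠NSX = 28°

1. ∠NLS = 80°  [linear pair at L on XS]
2. ∠LSN = 28°  [△NLS]
3. ∠NSX = 28°  [L on ray SX]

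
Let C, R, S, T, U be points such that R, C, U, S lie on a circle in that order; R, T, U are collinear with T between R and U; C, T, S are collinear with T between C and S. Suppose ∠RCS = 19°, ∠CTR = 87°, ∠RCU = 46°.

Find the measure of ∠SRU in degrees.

1. ∠RUS = 19°  [same arc RS]
2. ∠RSU = 134°  [cyclic RCUS, opposite ∠C+∠S]
3. ∠SRU = 27°  [△RUS]

∠SRU = 27°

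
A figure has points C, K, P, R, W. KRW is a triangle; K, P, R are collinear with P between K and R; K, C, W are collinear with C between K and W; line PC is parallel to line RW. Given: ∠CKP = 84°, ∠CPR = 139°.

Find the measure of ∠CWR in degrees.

∠CWR = 55°

1. ∠CPK = 41°  [linear pair at P on KR]
2. ∠KCP = 55°  [△KPC]
3. ∠PCW = 125°  [linear pair at C on KW]
4. ∠CWR = 55°  [PC∥RW, co-interior at W–C]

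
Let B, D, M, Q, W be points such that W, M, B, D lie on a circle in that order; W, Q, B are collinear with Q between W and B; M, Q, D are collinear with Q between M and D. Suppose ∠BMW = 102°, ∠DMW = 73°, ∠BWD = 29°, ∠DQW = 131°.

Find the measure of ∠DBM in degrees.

∠DBM = 93°

1. ∠DBW = 73°  [same arc WD]
2. ∠BMD = 29°  [same arc BD]
3. ∠BQD = 49°  [linear pair at Q on WB]
4. ∠BDM = 58°  [△BQD]
5. ∠DBM = 93°  [△MBD]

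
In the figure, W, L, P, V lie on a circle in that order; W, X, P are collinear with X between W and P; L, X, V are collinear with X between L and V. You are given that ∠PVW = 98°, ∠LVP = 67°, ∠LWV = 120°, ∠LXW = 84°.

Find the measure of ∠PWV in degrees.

1. ∠LPV = 60°  [cyclic WLPV, opposite ∠W+∠P]
2. ∠PLV = 53°  [△LPV]
3. ∠PWV = 53°  [same arc PV]

∠PWV = 53°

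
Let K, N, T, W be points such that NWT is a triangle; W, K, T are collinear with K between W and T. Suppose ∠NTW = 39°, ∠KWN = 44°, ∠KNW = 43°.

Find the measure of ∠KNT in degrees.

∠KNT = 54°

1. ∠KTN = 39°  [K on ray TW]
2. ∠NKW = 93°  [△NWK]
3. ∠NKT = 87°  [linear pair at K on WT]
4. ∠KNT = 54°  [△NKT]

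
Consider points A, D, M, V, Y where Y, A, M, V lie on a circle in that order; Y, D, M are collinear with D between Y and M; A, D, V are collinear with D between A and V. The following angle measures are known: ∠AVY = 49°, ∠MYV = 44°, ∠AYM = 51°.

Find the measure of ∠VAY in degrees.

∠VAY = 36°

1. ∠VDY = 87°  [△YDV]
2. ∠AVM = 51°  [same arc AM]
3. ∠MDV = 93°  [linear pair at D on YM]
4. ∠VMY = 36°  [△MDV]
5. ∠VAY = 36°  [same arc YV]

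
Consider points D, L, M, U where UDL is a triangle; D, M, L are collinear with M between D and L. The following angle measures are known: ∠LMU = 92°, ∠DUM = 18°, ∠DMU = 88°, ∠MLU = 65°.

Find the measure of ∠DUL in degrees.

1. ∠MDU = 74°  [△UDM]
2. ∠DLU = 65°  [M on ray LD]
3. ∠LDU = 74°  [M on ray DL]
4. ∠DUL = 41°  [△UDL]

∠DUL = 41°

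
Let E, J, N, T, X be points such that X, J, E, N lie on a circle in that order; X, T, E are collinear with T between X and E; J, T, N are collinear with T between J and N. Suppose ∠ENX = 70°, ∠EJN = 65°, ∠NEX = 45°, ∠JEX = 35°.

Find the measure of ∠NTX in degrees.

1. ∠EXN = 65°  [△XEN]
2. ∠JNX = 35°  [same arc XJ]
3. ∠NTX = 80°  [△XTN]

∠NTX = 80°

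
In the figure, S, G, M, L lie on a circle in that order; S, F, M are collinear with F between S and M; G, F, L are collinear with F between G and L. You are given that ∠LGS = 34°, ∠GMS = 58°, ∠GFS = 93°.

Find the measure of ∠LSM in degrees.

1. ∠LMS = 34°  [same arc SL]
2. ∠GSM = 53°  [△SFG]
3. ∠MGS = 69°  [△SGM]
4. ∠MLS = 111°  [cyclic SGML, opposite ∠G+∠L]
5. ∠LSM = 35°  [△SML]

∠LSM = 35°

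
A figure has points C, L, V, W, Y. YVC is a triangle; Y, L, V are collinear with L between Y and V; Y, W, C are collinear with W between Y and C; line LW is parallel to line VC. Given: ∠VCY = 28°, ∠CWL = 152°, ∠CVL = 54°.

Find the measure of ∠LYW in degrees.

∠LYW = 98°

1. ∠CVY = 54°  [L on ray VY]
2. ∠CYV = 98°  [△YVC]
3. ∠LYW = 98°  [L on YV, W on YC]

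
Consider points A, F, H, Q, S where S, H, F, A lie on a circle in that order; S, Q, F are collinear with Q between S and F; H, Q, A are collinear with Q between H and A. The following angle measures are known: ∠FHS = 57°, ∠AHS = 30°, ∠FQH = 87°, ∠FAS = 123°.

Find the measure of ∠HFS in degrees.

∠HFS = 66°

1. ∠AFS = 30°  [same arc SA]
2. ∠AQS = 87°  [vertical angles at Q]
3. ∠ASF = 27°  [△SFA]
4. ∠HAS = 66°  [△SQA]
5. ∠HFS = 66°  [same arc SH]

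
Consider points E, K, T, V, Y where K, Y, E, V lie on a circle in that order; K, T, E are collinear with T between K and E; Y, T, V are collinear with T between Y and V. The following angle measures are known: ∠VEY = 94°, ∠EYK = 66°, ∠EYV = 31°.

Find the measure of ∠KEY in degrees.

∠KEY = 59°

1. ∠EVY = 55°  [△YEV]
2. ∠EKY = 55°  [same arc YE]
3. ∠KEY = 59°  [△KYE]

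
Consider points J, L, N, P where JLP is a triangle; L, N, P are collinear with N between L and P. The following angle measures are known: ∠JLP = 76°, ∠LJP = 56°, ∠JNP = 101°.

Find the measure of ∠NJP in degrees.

1. ∠JPL = 48°  [△JLP]
2. ∠JPN = 48°  [N on ray PL]
3. ∠NJP = 31°  [△JNP]

∠NJP = 31°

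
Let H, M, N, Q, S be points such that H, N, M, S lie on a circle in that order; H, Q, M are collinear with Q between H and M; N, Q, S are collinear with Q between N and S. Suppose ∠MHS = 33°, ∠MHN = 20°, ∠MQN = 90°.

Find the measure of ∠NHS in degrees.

∠NHS = 53°

1. ∠MNS = 33°  [same arc MS]
2. ∠MSN = 20°  [same arc NM]
3. ∠NMS = 127°  [△NMS]
4. ∠NHS = 53°  [cyclic HNMS, opposite ∠H+∠M]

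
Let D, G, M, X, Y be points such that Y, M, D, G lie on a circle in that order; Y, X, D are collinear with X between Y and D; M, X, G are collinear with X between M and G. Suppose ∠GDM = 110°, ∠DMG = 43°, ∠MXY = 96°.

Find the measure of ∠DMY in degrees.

1. ∠DGM = 27°  [△MDG]
2. ∠DXM = 84°  [linear pair at X on YD]
3. ∠DYM = 27°  [same arc MD]
4. ∠MDY = 53°  [△MXD]
5. ∠DMY = 100°  [△YMD]

∠DMY = 100°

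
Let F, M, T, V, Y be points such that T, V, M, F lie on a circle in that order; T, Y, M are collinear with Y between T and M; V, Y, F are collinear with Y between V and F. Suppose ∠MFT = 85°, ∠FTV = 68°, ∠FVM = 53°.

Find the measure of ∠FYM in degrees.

∠FYM = 123°

1. ∠FMV = 112°  [cyclic TVMF, opposite ∠T+∠M]
2. ∠FTM = 53°  [same arc MF]
3. ∠MFV = 15°  [△VMF]
4. ∠FMT = 42°  [△TMF]
5. ∠FYM = 123°  [△MYF]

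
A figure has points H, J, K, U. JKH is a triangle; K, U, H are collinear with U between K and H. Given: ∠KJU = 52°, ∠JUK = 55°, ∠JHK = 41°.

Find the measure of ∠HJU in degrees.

1. ∠HUJ = 125°  [linear pair at U on KH]
2. ∠JHU = 41°  [U on ray HK]
3. ∠HJU = 14°  [△JUH]

∠HJU = 14°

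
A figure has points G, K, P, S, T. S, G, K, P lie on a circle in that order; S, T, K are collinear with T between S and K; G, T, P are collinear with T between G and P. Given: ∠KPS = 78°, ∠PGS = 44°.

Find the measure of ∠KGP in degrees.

1. ∠PKS = 44°  [same arc SP]
2. ∠KSP = 58°  [△SKP]
3. ∠KGP = 58°  [same arc KP]

∠KGP = 58°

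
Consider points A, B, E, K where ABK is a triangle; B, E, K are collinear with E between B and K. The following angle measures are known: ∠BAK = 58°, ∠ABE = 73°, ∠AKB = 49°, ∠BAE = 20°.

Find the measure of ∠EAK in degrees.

∠EAK = 38°

1. ∠AEB = 87°  [△ABE]
2. ∠AKE = 49°  [E on ray KB]
3. ∠AEK = 93°  [linear pair at E on BK]
4. ∠EAK = 38°  [△AEK]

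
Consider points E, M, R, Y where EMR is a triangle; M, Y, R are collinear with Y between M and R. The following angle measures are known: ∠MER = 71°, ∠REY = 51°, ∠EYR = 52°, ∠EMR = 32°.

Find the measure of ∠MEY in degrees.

1. ∠EYM = 128°  [linear pair at Y on MR]
2. ∠EMY = 32°  [Y on ray MR]
3. ∠MEY = 20°  [△EMY]

∠MEY = 20°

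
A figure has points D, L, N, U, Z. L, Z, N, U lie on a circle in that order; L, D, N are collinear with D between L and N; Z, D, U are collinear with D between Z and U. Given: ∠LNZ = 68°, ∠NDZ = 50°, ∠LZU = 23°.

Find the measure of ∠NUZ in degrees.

1. ∠LDU = 50°  [vertical angles at D]
2. ∠LNU = 23°  [same arc LU]
3. ∠NDU = 130°  [linear pair at D on LN]
4. ∠NUZ = 27°  [△NDU]

∠NUZ = 27°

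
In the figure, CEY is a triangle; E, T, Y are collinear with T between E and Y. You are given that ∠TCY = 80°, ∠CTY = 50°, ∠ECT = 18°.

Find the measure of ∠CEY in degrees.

1. ∠CTE = 130°  [linear pair at T on EY]
2. ∠CET = 32°  [△CET]
3. ∠CEY = 32°  [T on ray EY]

∠CEY = 32°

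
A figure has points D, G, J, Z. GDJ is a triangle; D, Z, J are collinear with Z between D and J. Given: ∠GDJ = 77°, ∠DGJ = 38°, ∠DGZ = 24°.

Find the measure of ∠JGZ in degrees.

1. ∠DJG = 65°  [△GDJ]
2. ∠GDZ = 77°  [Z on ray DJ]
3. ∠DZG = 79°  [△GDZ]
4. ∠GJZ = 65°  [Z on ray JD]
5. ∠GZJ = 101°  [linear pair at Z on DJ]
6. ∠JGZ = 14°  [△GZJ]

∠JGZ = 14°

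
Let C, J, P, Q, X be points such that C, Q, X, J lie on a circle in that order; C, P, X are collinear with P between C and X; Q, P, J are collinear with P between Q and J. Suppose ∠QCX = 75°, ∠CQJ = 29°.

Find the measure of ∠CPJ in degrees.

∠CPJ = 104°

1. ∠QJX = 75°  [same arc QX]
2. ∠CXJ = 29°  [same arc CJ]
3. ∠JPX = 76°  [△XPJ]
4. ∠CPJ = 104°  [linear pair at P on CX]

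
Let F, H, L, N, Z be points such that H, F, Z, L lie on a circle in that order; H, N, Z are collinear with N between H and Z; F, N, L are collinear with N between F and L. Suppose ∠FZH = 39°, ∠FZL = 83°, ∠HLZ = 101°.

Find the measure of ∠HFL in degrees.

∠HFL = 44°

1. ∠FLH = 39°  [same arc HF]
2. ∠FHL = 97°  [cyclic HFZL, opposite ∠H+∠Z]
3. ∠HFL = 44°  [△HFL]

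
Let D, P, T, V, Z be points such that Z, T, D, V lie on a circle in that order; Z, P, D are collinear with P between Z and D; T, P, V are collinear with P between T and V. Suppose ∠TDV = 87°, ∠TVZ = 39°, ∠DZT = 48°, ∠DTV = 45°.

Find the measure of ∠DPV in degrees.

1. ∠TZV = 93°  [cyclic ZTDV, opposite ∠Z+∠D]
2. ∠VTZ = 48°  [△ZTV]
3. ∠TPZ = 84°  [△ZPT]
4. ∠DPV = 84°  [vertical angles at P]

∠DPV = 84°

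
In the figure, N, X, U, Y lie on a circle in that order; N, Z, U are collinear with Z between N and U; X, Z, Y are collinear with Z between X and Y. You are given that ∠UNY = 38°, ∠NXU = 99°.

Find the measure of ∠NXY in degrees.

∠NXY = 61°

1. ∠NYU = 81°  [cyclic NXUY, opposite ∠X+∠Y]
2. ∠NUY = 61°  [△NUY]
3. ∠NXY = 61°  [same arc NY]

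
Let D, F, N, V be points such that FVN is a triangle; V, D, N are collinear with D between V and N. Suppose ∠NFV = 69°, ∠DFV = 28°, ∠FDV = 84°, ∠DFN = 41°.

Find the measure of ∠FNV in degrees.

1. ∠FDN = 96°  [linear pair at D on VN]
2. ∠DNF = 43°  [△FDN]
3. ∠FNV = 43°  [D on ray NV]

∠FNV = 43°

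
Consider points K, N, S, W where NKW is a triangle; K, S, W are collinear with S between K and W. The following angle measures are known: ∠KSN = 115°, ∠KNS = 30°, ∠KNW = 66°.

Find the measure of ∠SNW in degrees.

∠SNW = 36°

1. ∠NKS = 35°  [△NKS]
2. ∠NSW = 65°  [linear pair at S on KW]
3. ∠NKW = 35°  [S on ray KW]
4. ∠KWN = 79°  [△NKW]
5. ∠NWS = 79°  [S on ray WK]
6. ∠SNW = 36°  [△NSW]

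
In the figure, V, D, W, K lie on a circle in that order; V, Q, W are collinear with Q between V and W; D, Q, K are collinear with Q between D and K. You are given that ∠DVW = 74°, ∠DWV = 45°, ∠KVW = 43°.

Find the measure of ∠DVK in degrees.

∠DVK = 117°

1. ∠DKW = 74°  [same arc DW]
2. ∠KDW = 43°  [same arc WK]
3. ∠DWK = 63°  [△DWK]
4. ∠DVK = 117°  [cyclic VDWK, opposite ∠V+∠W]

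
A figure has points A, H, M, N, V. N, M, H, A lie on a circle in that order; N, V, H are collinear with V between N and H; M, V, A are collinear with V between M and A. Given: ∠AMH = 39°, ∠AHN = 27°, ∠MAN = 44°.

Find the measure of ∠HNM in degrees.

∠HNM = 70°

1. ∠ANH = 39°  [same arc HA]
2. ∠HAN = 114°  [△NHA]
3. ∠MHN = 44°  [same arc NM]
4. ∠HMN = 66°  [cyclic NMHA, opposite ∠M+∠A]
5. ∠HNM = 70°  [△NMH]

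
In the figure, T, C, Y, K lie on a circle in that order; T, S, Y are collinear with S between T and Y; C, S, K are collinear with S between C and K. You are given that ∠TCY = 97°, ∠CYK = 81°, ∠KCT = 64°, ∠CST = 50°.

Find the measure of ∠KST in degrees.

∠KST = 130°

1. ∠TKY = 83°  [cyclic TCYK, opposite ∠C+∠K]
2. ∠CTK = 99°  [cyclic TCYK, opposite ∠T+∠Y]
3. ∠KYT = 64°  [same arc TK]
4. ∠CKT = 17°  [△TCK]
5. ∠KTY = 33°  [△TYK]
6. ∠KST = 130°  [△TSK]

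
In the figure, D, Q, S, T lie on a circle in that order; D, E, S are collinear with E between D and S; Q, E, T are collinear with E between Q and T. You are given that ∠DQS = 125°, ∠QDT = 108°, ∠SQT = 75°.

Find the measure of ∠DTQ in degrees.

∠DTQ = 22°

1. ∠DTS = 55°  [cyclic DQST, opposite ∠Q+∠T]
2. ∠SDT = 75°  [same arc ST]
3. ∠DST = 50°  [△DST]
4. ∠DQT = 50°  [same arc DT]
5. ∠DTQ = 22°  [△DQT]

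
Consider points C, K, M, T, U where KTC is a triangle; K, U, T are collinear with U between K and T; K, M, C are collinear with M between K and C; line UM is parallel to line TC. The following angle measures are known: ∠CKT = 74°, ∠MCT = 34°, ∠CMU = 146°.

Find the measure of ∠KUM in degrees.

∠KUM = 72°

1. ∠MKU = 74°  [U on KT, M on KC]
2. ∠KMU = 34°  [linear pair at M on KC]
3. ∠KUM = 72°  [△KUM]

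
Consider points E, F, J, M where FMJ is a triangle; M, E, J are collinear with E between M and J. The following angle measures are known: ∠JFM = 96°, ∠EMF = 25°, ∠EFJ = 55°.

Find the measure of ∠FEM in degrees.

1. ∠FMJ = 25°  [E on ray MJ]
2. ∠FJM = 59°  [△FMJ]
3. ∠EJF = 59°  [E on ray JM]
4. ∠FEJ = 66°  [△FEJ]
5. ∠FEM = 114°  [linear pair at E on MJ]

∠FEM = 114°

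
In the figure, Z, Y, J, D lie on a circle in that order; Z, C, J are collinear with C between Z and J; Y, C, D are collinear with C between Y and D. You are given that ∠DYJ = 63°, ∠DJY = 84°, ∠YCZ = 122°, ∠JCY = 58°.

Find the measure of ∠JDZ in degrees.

1. ∠DZJ = 63°  [same arc JD]
2. ∠JDY = 33°  [△YJD]
3. ∠DCJ = 122°  [vertical angles at C]
4. ∠DJZ = 25°  [△JCD]
5. ∠JDZ = 92°  [△ZJD]

∠JDZ = 92°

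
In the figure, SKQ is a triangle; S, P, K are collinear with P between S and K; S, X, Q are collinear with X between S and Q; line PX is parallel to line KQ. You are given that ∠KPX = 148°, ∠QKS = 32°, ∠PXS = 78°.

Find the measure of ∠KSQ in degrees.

1. ∠SPX = 32°  [linear pair at P on SK]
2. ∠PSX = 70°  [△SPX]
3. ∠KSQ = 70°  [P on SK, X on SQ]

∠KSQ = 70°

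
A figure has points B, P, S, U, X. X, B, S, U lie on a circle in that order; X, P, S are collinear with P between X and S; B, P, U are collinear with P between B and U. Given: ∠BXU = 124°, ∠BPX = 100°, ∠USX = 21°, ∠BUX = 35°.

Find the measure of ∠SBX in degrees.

1. ∠UBX = 21°  [△XBU]
2. ∠BXS = 59°  [△XPB]
3. ∠BSX = 35°  [same arc XB]
4. ∠SBX = 86°  [△XBS]

∠SBX = 86°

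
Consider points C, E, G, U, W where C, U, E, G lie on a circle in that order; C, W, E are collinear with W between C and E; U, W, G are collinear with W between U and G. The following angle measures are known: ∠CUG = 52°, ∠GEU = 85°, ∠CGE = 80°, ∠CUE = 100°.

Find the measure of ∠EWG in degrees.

∠EWG = 81°

1. ∠CEG = 52°  [same arc CG]
2. ∠GCU = 95°  [cyclic CUEG, opposite ∠C+∠E]
3. ∠ECG = 48°  [△CEG]
4. ∠CGU = 33°  [△CUG]
5. ∠CWG = 99°  [△CWG]
6. ∠EWG = 81°  [linear pair at W on CE]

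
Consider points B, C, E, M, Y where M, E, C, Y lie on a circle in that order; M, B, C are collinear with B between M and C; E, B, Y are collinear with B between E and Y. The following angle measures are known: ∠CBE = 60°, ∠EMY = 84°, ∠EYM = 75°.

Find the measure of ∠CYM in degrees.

∠CYM = 114°

1. ∠MBY = 60°  [vertical angles at B]
2. ∠MEY = 21°  [△MEY]
3. ∠CMY = 45°  [△MBY]
4. ∠MCY = 21°  [same arc MY]
5. ∠CYM = 114°  [△MCY]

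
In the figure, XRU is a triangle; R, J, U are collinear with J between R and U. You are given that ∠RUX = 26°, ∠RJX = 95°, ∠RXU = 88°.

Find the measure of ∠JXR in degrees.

1. ∠URX = 66°  [△XRU]
2. ∠JRX = 66°  [J on ray RU]
3. ∠JXR = 19°  [△XRJ]

∠JXR = 19°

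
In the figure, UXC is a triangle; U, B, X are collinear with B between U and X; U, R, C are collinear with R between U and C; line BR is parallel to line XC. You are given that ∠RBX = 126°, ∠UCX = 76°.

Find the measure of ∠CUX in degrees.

∠CUX = 50°

1. ∠RBU = 54°  [linear pair at B on UX]
2. ∠BRU = 76°  [BR∥XC, corresponding at R]
3. ∠BUR = 50°  [△UBR]
4. ∠CUX = 50°  [B on UX, R on UC]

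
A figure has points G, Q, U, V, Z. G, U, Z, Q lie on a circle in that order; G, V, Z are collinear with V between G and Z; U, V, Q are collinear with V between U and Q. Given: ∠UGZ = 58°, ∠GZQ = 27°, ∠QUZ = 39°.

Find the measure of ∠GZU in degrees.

∠GZU = 56°

1. ∠UQZ = 58°  [same arc UZ]
2. ∠QVZ = 95°  [△ZVQ]
3. ∠QGZ = 39°  [same arc ZQ]
4. ∠GVQ = 85°  [linear pair at V on GZ]
5. ∠GQU = 56°  [△GVQ]
6. ∠GZU = 56°  [same arc GU]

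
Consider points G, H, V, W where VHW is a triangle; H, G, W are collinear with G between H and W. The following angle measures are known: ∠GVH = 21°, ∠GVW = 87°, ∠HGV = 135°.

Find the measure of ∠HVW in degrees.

∠HVW = 108°

1. ∠GHV = 24°  [△VHG]
2. ∠VGW = 45°  [linear pair at G on HW]
3. ∠VHW = 24°  [G on ray HW]
4. ∠GWV = 48°  [△VGW]
5. ∠HWV = 48°  [G on ray WH]
6. ∠HVW = 108°  [△VHW]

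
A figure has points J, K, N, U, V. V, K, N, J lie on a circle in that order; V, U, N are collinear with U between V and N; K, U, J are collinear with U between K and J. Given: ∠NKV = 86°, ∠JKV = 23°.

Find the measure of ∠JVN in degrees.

1. ∠NJV = 94°  [cyclic VKNJ, opposite ∠K+∠J]
2. ∠JNV = 23°  [same arc VJ]
3. ∠JVN = 63°  [△VNJ]

∠JVN = 63°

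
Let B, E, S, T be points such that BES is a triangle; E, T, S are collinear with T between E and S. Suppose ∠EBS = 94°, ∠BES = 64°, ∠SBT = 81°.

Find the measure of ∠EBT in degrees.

1. ∠BSE = 22°  [△BES]
2. ∠BET = 64°  [T on ray ES]
3. ∠BST = 22°  [T on ray SE]
4. ∠BTS = 77°  [△BTS]
5. ∠BTE = 103°  [linear pair at T on ES]
6. ∠EBT = 13°  [△BET]

∠EBT = 13°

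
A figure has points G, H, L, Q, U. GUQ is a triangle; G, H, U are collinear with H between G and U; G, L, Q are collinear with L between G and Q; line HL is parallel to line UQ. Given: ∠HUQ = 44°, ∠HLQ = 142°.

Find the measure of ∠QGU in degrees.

∠QGU = 98°

1. ∠GUQ = 44°  [H on ray UG]
2. ∠GLH = 38°  [linear pair at L on GQ]
3. ∠GHL = 44°  [HL∥UQ, corresponding at H]
4. ∠HGL = 98°  [△GHL]
5. ∠QGU = 98°  [H on GU, L on GQ]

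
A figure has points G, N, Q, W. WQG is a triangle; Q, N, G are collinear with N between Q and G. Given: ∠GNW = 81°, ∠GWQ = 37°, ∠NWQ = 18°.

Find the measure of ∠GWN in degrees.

1. ∠QNW = 99°  [linear pair at N on QG]
2. ∠NQW = 63°  [△WQN]
3. ∠GQW = 63°  [N on ray QG]
4. ∠QGW = 80°  [△WQG]
5. ∠NGW = 80°  [N on ray GQ]
6. ∠GWN = 19°  [△WNG]

∠GWN = 19°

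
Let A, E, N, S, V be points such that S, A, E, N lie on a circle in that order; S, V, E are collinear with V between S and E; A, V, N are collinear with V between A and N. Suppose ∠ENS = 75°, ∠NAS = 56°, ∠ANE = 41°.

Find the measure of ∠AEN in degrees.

∠AEN = 90°

1. ∠NES = 56°  [same arc SN]
2. ∠ESN = 49°  [△SEN]
3. ∠EAN = 49°  [same arc EN]
4. ∠AEN = 90°  [△AEN]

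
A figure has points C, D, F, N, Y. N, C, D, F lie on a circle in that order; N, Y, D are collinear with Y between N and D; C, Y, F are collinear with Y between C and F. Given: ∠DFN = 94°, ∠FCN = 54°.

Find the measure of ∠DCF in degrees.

∠DCF = 32°

1. ∠FDN = 54°  [same arc NF]
2. ∠DNF = 32°  [△NDF]
3. ∠DCF = 32°  [same arc DF]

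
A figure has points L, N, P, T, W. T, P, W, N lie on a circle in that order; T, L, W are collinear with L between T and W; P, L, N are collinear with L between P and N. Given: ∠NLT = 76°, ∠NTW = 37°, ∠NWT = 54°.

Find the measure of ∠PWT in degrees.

∠PWT = 67°

1. ∠PLW = 76°  [vertical angles at L]
2. ∠NPW = 37°  [same arc WN]
3. ∠PWT = 67°  [△PLW]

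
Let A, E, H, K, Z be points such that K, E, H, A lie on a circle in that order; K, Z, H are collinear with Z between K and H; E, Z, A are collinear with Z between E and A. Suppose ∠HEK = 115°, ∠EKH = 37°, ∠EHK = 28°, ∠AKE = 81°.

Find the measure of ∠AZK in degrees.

∠AZK = 108°

1. ∠EAH = 37°  [same arc EH]
2. ∠EAK = 28°  [same arc KE]
3. ∠AHE = 99°  [cyclic KEHA, opposite ∠K+∠H]
4. ∠AEH = 44°  [△EHA]
5. ∠AKH = 44°  [same arc HA]
6. ∠AZK = 108°  [△KZA]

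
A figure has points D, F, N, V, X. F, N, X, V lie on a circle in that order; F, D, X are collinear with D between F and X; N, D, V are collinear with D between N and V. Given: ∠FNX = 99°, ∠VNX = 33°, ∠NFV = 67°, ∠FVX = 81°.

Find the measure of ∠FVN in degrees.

∠FVN = 47°

1. ∠VFX = 33°  [same arc XV]
2. ∠FXV = 66°  [△FXV]
3. ∠FNV = 66°  [same arc FV]
4. ∠FVN = 47°  [△FNV]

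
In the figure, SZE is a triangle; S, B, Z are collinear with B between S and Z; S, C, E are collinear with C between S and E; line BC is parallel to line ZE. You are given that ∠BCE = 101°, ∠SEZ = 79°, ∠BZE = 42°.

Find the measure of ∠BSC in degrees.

∠BSC = 59°

1. ∠EZS = 42°  [B on ray ZS]
2. ∠ESZ = 59°  [△SZE]
3. ∠BSC = 59°  [B on SZ, C on SE]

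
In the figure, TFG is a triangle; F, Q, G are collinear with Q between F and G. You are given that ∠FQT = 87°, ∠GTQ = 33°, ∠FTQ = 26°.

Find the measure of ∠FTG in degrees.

1. ∠QFT = 67°  [△TFQ]
2. ∠GQT = 93°  [linear pair at Q on FG]
3. ∠QGT = 54°  [△TQG]
4. ∠GFT = 67°  [Q on ray FG]
5. ∠FGT = 54°  [Q on ray GF]
6. ∠FTG = 59°  [△TFG]

∠FTG = 59°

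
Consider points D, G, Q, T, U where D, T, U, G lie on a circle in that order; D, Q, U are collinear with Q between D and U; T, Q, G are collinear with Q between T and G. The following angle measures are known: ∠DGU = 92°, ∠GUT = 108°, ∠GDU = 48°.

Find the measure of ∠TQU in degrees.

∠TQU = 64°

1. ∠DUG = 40°  [△DUG]
2. ∠GDT = 72°  [cyclic DTUG, opposite ∠D+∠U]
3. ∠GTU = 48°  [same arc UG]
4. ∠DTG = 40°  [same arc DG]
5. ∠DGT = 68°  [△DTG]
6. ∠DUT = 68°  [same arc DT]
7. ∠TQU = 64°  [△TQU]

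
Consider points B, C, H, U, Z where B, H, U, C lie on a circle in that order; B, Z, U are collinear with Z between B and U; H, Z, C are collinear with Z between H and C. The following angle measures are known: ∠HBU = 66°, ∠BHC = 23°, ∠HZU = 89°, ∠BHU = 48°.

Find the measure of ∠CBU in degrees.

∠CBU = 25°

1. ∠BUC = 23°  [same arc BC]
2. ∠BCU = 132°  [cyclic BHUC, opposite ∠H+∠C]
3. ∠CBU = 25°  [△BUC]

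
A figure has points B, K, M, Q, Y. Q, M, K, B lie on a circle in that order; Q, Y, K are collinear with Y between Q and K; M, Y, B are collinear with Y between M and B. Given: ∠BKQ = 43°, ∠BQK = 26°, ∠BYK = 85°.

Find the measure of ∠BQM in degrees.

1. ∠KBM = 52°  [△KYB]
2. ∠BMK = 26°  [same arc KB]
3. ∠BKM = 102°  [△MKB]
4. ∠BQM = 78°  [cyclic QMKB, opposite ∠Q+∠K]

∠BQM = 78°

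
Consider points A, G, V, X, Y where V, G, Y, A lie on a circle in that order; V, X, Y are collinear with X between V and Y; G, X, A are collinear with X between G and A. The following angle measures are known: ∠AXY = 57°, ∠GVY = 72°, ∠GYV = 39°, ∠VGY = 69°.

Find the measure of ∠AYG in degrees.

∠AYG = 90°

1. ∠GXV = 57°  [vertical angles at X]
2. ∠AGV = 51°  [△VXG]
3. ∠GAV = 39°  [same arc VG]
4. ∠AVG = 90°  [△VGA]
5. ∠AYG = 90°  [cyclic VGYA, opposite ∠V+∠Y]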